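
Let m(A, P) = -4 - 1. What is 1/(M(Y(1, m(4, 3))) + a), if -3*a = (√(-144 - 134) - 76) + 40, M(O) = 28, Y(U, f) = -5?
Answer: 180/7339 + 3*I*√278/14678 ≈ 0.024527 + 0.0034078*I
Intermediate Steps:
m(A, P) = -5
a = 12 - I*√278/3 (a = -((√(-144 - 134) - 76) + 40)/3 = -((√(-278) - 76) + 40)/3 = -((I*√278 - 76) + 40)/3 = -((-76 + I*√278) + 40)/3 = -(-36 + I*√278)/3 = 12 - I*√278/3 ≈ 12.0 - 5.5578*I)
1/(M(Y(1, m(4, 3))) + a) = 1/(28 + (12 - I*√278/3)) = 1/(40 - I*√278/3)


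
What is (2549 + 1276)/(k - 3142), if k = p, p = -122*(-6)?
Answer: -765/482 ≈ -1.5871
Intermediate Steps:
p = 732
k = 732
(2549 + 1276)/(k - 3142) = (2549 + 1276)/(732 - 3142) = 3825/(-2410) = 3825*(-1/2410) = -765/482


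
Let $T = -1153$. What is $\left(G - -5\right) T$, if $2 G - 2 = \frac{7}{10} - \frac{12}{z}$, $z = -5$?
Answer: $- \frac{174103}{20} \approx -8705.2$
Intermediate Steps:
$G = \frac{51}{20}$ ($G = 1 + \frac{\frac{7}{10} - \frac{12}{-5}}{2} = 1 + \frac{7 \cdot \frac{1}{10} - - \frac{12}{5}}{2} = 1 + \frac{\frac{7}{10} + \frac{12}{5}}{2} = 1 + \frac{1}{2} \cdot \frac{31}{10} = 1 + \frac{31}{20} = \frac{51}{20} \approx 2.55$)
$\left(G - -5\right) T = \left(\frac{51}{20} - -5\right) \left(-1153\right) = \left(\frac{51}{20} + 5\right) \left(-1153\right) = \frac{151}{20} \left(-1153\right) = - \frac{174103}{20}$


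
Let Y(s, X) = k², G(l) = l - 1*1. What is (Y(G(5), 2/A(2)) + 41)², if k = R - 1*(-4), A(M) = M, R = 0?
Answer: 3249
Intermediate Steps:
G(l) = -1 + l (G(l) = l - 1 = -1 + l)
k = 4 (k = 0 - 1*(-4) = 0 + 4 = 4)
Y(s, X) = 16 (Y(s, X) = 4² = 16)
(Y(G(5), 2/A(2)) + 41)² = (16 + 41)² = 57² = 3249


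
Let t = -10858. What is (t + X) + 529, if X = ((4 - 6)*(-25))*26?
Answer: -9029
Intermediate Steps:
X = 1300 (X = -2*(-25)*26 = 50*26 = 1300)
(t + X) + 529 = (-10858 + 1300) + 529 = -9558 + 529 = -9029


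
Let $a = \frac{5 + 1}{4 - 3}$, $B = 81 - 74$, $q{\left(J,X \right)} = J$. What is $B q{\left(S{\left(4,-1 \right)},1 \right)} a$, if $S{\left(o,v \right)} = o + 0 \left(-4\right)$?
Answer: $168$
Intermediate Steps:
$S{\left(o,v \right)} = o$ ($S{\left(o,v \right)} = o + 0 = o$)
$B = 7$ ($B = 81 - 74 = 7$)
$a = 6$ ($a = \frac{6}{1} = 6 \cdot 1 = 6$)
$B q{\left(S{\left(4,-1 \right)},1 \right)} a = 7 \cdot 4 \cdot 6 = 7 \cdot 24 = 168$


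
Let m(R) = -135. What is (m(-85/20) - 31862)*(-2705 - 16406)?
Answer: 611494667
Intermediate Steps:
(m(-85/20) - 31862)*(-2705 - 16406) = (-135 - 31862)*(-2705 - 16406) = -31997*(-19111) = 611494667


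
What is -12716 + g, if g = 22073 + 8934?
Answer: 18291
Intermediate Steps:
g = 31007
-12716 + g = -12716 + 31007 = 18291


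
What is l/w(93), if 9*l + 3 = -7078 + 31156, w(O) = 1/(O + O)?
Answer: 497550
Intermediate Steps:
w(O) = 1/(2*O)
l = 2675 (l = -1/3 + (-7078 + 31156)/9 = -1/3 + (1/9)*24078 = -1/3 + 8026/3 = 2675)
l/w(93) = 2675/(((1/2)/93)) = 2675/(((1/2)*(1/93))) = 2675/(1/186) = 2675*186 = 497550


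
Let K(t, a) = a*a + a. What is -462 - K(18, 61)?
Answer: -4244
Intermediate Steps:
K(t, a) = a + a² (K(t, a) = a² + a = a + a²)
-462 - K(18, 61) = -462 - 61*(1 + 61) = -462 - 61*62 = -462 - 1*3782 = -462 - 3782 = -4244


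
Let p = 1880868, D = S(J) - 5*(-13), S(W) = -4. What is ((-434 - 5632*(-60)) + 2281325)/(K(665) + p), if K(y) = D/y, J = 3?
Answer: 133962255/96213637 ≈ 1.3923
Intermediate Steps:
D = 61 (D = -4 - 5*(-13) = -4 + 65 = 61)
K(y) = 61/y
((-434 - 5632*(-60)) + 2281325)/(K(665) + p) = ((-434 - 5632*(-60)) + 2281325)/(61/665 + 1880868) = ((-434 - 352*(-960)) + 2281325)/(61*(1/665) + 1880868) = ((-434 + 337920) + 2281325)/(61/665 + 1880868) = (337486 + 2281325)/(1250777281/665) = 2618811*(665/1250777281) = 133962255/96213637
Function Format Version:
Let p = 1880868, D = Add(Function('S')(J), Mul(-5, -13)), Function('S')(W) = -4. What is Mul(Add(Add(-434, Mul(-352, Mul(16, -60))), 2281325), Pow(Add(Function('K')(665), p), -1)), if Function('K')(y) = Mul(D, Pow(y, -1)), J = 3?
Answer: Rational(133962255, 96213637) ≈ 1.3923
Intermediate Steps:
D = 61 (D = Add(-4, Mul(-5, -13)) = Add(-4, 65) = 61)
Function('K')(y) = Mul(61, Pow(y, -1))
Mul(Add(Add(-434, Mul(-352, Mul(16, -60))), 2281325), Pow(Add(Function('K')(665), p), -1)) = Mul(Add(Add(-434, Mul(-352, Mul(16, -60))), 2281325), Pow(Add(Mul(61, Pow(665, -1)), 1880868), -1)) = Mul(Add(Add(-434, Mul(-352, -960)), 2281325), Pow(Add(Mul(61, Rational(1, 665)), 1880868), -1)) = Mul(Add(Add(-434, 337920), 2281325), Pow(Add(Rational(61, 665), 1880868), -1)) = Mul(Add(337486, 2281325), Pow(Rational(1250777281, 665), -1)) = Mul(2618811, Rational(665, 1250777281)) = Rational(133962255, 96213637)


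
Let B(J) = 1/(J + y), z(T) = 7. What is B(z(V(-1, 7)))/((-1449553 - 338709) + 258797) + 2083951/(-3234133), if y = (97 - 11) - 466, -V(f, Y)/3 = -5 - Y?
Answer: -4590247606618/7123714186715 ≈ -0.64436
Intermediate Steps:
V(f, Y) = 15 + 3*Y (V(f, Y) = -3*(-5 - Y) = 15 + 3*Y)
y = -380 (y = 86 - 466 = -380)
B(J) = 1/(-380 + J) (B(J) = 1/(J - 380) = 1/(-380 + J))
B(z(V(-1, 7)))/((-1449553 - 338709) + 258797) + 2083951/(-3234133) = 1/((-380 + 7)*((-1449553 - 338709) + 258797)) + 2083951/(-3234133) = 1/((-373)*(-1788262 + 258797)) + 2083951*(-1/3234133) = -1/373/(-1529465) - 56323/87409 = -1/373*(-1/1529465) - 56323/87409 = 1/570490445 - 56323/87409 = -4590247606618/7123714186715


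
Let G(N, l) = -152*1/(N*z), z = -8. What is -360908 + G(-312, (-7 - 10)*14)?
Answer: -112603315/312 ≈ -3.6091e+5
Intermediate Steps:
G(N, l) = 19/N (G(N, l) = -152*(-1/(8*N)) = -(-19)/N = 19/N)
-360908 + G(-312, (-7 - 10)*14) = -360908 + 19/(-312) = -360908 + 19*(-1/312) = -360908 - 19/312 = -112603315/312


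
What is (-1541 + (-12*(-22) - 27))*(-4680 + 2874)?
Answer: 2355024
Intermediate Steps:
(-1541 + (-12*(-22) - 27))*(-4680 + 2874) = (-1541 + (264 - 27))*(-1806) = (-1541 + 237)*(-1806) = -1304*(-1806) = 2355024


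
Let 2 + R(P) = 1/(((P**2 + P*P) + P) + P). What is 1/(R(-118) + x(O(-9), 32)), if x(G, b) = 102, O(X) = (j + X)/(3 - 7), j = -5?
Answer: 27612/2761201 ≈ 0.010000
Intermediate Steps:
O(X) = 5/4 - X/4 (O(X) = (-5 + X)/(3 - 7) = (-5 + X)/(-4) = (-5 + X)*(-1/4) = 5/4 - X/4)
R(P) = -2 + 1/(2*P + 2*P**2) (R(P) = -2 + 1/(((P**2 + P*P) + P) + P) = -2 + 1/(((P**2 + P**2) + P) + P) = -2 + 1/((2*P**2 + P) + P) = -2 + 1/((P + 2*P**2) + P) = -2 + 1/(2*P + 2*P**2))
1/(R(-118) + x(O(-9), 32)) = 1/((1/2)*(1 - 4*(-118) - 4*(-118)**2)/(-118*(1 - 118)) + 102) = 1/((1/2)*(-1/118)*(1 + 472 - 4*13924)/(-117) + 102) = 1/((1/2)*(-1/118)*(-1/117)*(1 + 472 - 55696) + 102) = 1/((1/2)*(-1/118)*(-1/117)*(-55223) + 102) = 1/(-55223/27612 + 102) = 1/(2761201/27612) = 27612/2761201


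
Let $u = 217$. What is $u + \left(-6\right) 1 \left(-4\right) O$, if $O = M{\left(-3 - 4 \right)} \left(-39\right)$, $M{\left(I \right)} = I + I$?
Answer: $13321$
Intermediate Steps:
$M{\left(I \right)} = 2 I$
$O = 546$ ($O = 2 \left(-3 - 4\right) \left(-39\right) = 2 \left(-7\right) \left(-39\right) = \left(-14\right) \left(-39\right) = 546$)
$u + \left(-6\right) 1 \left(-4\right) O = 217 + \left(-6\right) 1 \left(-4\right) 546 = 217 + \left(-6\right) \left(-4\right) 546 = 217 + 24 \cdot 546 = 217 + 13104 = 13321$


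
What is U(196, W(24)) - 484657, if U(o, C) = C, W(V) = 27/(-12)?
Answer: -1938637/4 ≈ -4.8466e+5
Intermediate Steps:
W(V) = -9/4 (W(V) = 27*(-1/12) = -9/4)
U(196, W(24)) - 484657 = -9/4 - 484657 = -1938637/4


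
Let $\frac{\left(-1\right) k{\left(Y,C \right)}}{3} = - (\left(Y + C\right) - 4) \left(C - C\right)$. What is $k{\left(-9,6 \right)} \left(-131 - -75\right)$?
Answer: $0$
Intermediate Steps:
$k{\left(Y,C \right)} = 0$ ($k{\left(Y,C \right)} = - 3 - (\left(Y + C\right) - 4) \left(C - C\right) = - 3 - (\left(C + Y\right) - 4) 0 = - 3 - (-4 + C + Y) 0 = - 3 \left(4 - C - Y\right) 0 = \left(-3\right) 0 = 0$)
$k{\left(-9,6 \right)} \left(-131 - -75\right) = 0 \left(-131 - -75\right) = 0 \left(-131 + 75\right) = 0 \left(-56\right) = 0$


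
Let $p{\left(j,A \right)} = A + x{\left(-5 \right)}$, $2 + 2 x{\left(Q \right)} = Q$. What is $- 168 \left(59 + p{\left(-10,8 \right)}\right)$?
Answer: $-10668$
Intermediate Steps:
$x{\left(Q \right)} = -1 + \frac{Q}{2}$
$p{\left(j,A \right)} = - \frac{7}{2} + A$ ($p{\left(j,A \right)} = A + \left(-1 + \frac{1}{2} \left(-5\right)\right) = A - \frac{7}{2} = - \frac{7}{2} + A$)
$- 168 \left(59 + p{\left(-10,8 \right)}\right) = - 168 \left(59 + \left(- \frac{7}{2} + 8\right)\right) = - 168 \left(59 + \frac{9}{2}\right) = \left(-168\right) \frac{127}{2} = -10668$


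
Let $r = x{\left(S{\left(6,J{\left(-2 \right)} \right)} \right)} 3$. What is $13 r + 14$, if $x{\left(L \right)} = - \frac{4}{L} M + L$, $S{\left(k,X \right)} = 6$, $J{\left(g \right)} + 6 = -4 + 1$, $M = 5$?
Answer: $118$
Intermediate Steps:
$J{\left(g \right)} = -9$ ($J{\left(g \right)} = -6 + \left(-4 + 1\right) = -6 - 3 = -9$)
$x{\left(L \right)} = L - \frac{20}{L}$ ($x{\left(L \right)} = - \frac{4}{L} 5 + L = - \frac{20}{L} + L = L - \frac{20}{L}$)
$r = 8$ ($r = \left(6 - \frac{20}{6}\right) 3 = \left(6 - \frac{10}{3}\right) 3 = \frac{8}{3} \cdot 3 = 8$)
$13 r + 14 = 13 \cdot 8 + 14 = 104 + 14 = 118$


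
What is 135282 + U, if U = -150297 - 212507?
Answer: -227522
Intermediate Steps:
U = -362804
135282 + U = 135282 - 362804 = -227522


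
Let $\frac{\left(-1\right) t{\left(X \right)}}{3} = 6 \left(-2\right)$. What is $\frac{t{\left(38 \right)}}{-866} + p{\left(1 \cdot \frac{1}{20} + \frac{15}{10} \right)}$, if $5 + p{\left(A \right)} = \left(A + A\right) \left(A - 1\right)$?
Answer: $- \frac{288947}{86600} \approx -3.3366$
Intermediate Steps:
$t{\left(X \right)} = 36$ ($t{\left(X \right)} = - 3 \cdot 6 \left(-2\right) = \left(-3\right) \left(-12\right) = 36$)
$p{\left(A \right)} = -5 + 2 A \left(-1 + A\right)$ ($p{\left(A \right)} = -5 + \left(A + A\right) \left(A - 1\right) = -5 + 2 A \left(-1 + A\right)$)
$\frac{t{\left(38 \right)}}{-866} + p{\left(1 \cdot \frac{1}{20} + \frac{15}{10} \right)} = \frac{36}{-866} - \left(5 - 2 \left(1 \cdot \frac{1}{20} + \frac{15}{10}\right)^{2} + 2 \left(1 \cdot \frac{1}{20} + \frac{15}{10}\right)\right) = 36 \left(- \frac{1}{866}\right) - \left(5 - 2 \left(1 \cdot \frac{1}{20} + 15 \cdot \frac{1}{10}\right)^{2} + 2 \left(1 \cdot \frac{1}{20} + 15 \cdot \frac{1}{10}\right)\right) = - \frac{18}{433} - \left(5 - 2 \left(\frac{1}{20} + \frac{3}{2}\right)^{2} + 2 \left(\frac{1}{20} + \frac{3}{2}\right)\right) = - \frac{18}{433} - \left(\frac{81}{10} - \frac{961}{200}\right) = - \frac{18}{433} - \frac{659}{200} = - \frac{288947}{86600}$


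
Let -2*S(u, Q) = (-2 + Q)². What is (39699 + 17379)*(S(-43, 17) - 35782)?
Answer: -2048786271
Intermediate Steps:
S(u, Q) = -(-2 + Q)²/2
(39699 + 17379)*(S(-43, 17) - 35782) = (39699 + 17379)*(-(-2 + 17)²/2 - 35782) = 57078*(-½*15² - 35782) = 57078*(-½*225 - 35782) = 57078*(-225/2 - 35782) = 57078*(-71789/2) = -2048786271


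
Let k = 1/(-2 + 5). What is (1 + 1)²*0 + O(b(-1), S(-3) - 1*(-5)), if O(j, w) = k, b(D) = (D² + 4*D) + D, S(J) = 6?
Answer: ⅓ ≈ 0.33333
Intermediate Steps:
b(D) = D² + 5*D
k = ⅓ (k = 1/3 = ⅓ ≈ 0.33333)
O(j, w) = ⅓
(1 + 1)²*0 + O(b(-1), S(-3) - 1*(-5)) = (1 + 1)²*0 + ⅓ = 2²*0 + ⅓ = 4*0 + ⅓ = 0 + ⅓ = ⅓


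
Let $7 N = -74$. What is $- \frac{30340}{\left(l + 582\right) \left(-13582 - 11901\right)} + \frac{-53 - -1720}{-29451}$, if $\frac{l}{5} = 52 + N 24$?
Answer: $- \frac{66550282063}{1120496250669} \approx -0.059394$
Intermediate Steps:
$N = - \frac{74}{7}$ ($N = \frac{1}{7} \left(-74\right) = - \frac{74}{7} \approx -10.571$)
$l = - \frac{7060}{7}$ ($l = 5 \left(52 - \frac{1776}{7}\right) = 5 \left(- \frac{1412}{7}\right) = - \frac{7060}{7} \approx -1008.6$)
$- \frac{30340}{\left(l + 582\right) \left(-13582 - 11901\right)} + \frac{-53 - -1720}{-29451} = - \frac{30340}{\left(- \frac{7060}{7} + 582\right) \left(-13582 - 11901\right)} + \frac{-53 - -1720}{-29451} = - \frac{30340}{\left(- \frac{2986}{7}\right) \left(-25483\right)} + \left(-53 + 1720\right) \left(- \frac{1}{29451}\right) = - \frac{30340}{\frac{76092238}{7}} + 1667 \left(- \frac{1}{29451}\right) = \left(-30340\right) \frac{7}{76092238} - \frac{1667}{29451} = - \frac{106190}{38046119} - \frac{1667}{29451} = - \frac{66550282063}{1120496250669}$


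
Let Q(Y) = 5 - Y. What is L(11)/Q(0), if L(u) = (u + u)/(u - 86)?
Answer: -22/375 ≈ -0.058667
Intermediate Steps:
L(u) = 2*u/(-86 + u) (L(u) = (2*u)/(-86 + u) = 2*u/(-86 + u))
L(11)/Q(0) = (2*11/(-86 + 11))/(5 - 1*0) = (2*11/(-75))/(5 + 0) = (2*11*(-1/75))/5 = -22/75*⅕ = -22/375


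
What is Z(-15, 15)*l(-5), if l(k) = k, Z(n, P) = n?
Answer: 75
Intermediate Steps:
Z(-15, 15)*l(-5) = -15*(-5) = 75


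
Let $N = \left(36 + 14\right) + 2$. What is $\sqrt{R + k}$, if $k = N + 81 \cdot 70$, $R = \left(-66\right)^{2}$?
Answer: $\sqrt{10078} \approx 100.39$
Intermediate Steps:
$N = 52$ ($N = 50 + 2 = 52$)
$R = 4356$
$k = 5722$ ($k = 52 + 81 \cdot 70 = 52 + 5670 = 5722$)
$\sqrt{R + k} = \sqrt{4356 + 5722} = \sqrt{10078}$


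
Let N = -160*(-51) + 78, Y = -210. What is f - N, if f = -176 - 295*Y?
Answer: 53536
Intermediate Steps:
N = 8238 (N = 8160 + 78 = 8238)
f = 61774 (f = -176 - 295*(-210) = -176 + 61950 = 61774)
f - N = 61774 - 1*8238 = 61774 - 8238 = 53536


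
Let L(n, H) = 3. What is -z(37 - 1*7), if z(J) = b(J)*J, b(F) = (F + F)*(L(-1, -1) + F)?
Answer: -59400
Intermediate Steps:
b(F) = 2*F*(3 + F) (b(F) = (F + F)*(3 + F) = (2*F)*(3 + F) = 2*F*(3 + F))
z(J) = 2*J²*(3 + J) (z(J) = (2*J*(3 + J))*J = 2*J²*(3 + J))
-z(37 - 1*7) = -2*(37 - 1*7)²*(3 + (37 - 1*7)) = -2*(37 - 7)²*(3 + (37 - 7)) = -2*30²*(3 + 30) = -2*900*33 = -1*59400 = -59400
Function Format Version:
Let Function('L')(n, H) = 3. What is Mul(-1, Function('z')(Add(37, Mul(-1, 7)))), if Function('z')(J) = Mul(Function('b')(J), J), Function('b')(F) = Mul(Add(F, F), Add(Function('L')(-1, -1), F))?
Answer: -59400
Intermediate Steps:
Function('b')(F) = Mul(2, F, Add(3, F)) (Function('b')(F) = Mul(Add(F, F), Add(3, F)) = Mul(Mul(2, F), Add(3, F)) = Mul(2, F, Add(3, F)))
Function('z')(J) = Mul(2, Pow(J, 2), Add(3, J)) (Function('z')(J) = Mul(Mul(2, J, Add(3, J)), J) = Mul(2, Pow(J, 2), Add(3, J)))
Mul(-1, Function('z')(Add(37, Mul(-1, 7)))) = Mul(-1, Mul(2, Pow(Add(37, Mul(-1, 7)), 2), Add(3, Add(37, Mul(-1, 7))))) = Mul(-1, Mul(2, Pow(Add(37, -7), 2), Add(3, Add(37, -7)))) = Mul(-1, Mul(2, Pow(30, 2), Add(3, 30))) = Mul(-1, Mul(2, 900, 33)) = Mul(-1, 59400) = -59400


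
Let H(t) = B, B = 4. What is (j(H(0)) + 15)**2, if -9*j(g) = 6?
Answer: 1849/9 ≈ 205.44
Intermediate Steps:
H(t) = 4
j(g) = -2/3 (j(g) = -1/9*6 = -2/3)
(j(H(0)) + 15)**2 = (-2/3 + 15)**2 = (43/3)**2 = 1849/9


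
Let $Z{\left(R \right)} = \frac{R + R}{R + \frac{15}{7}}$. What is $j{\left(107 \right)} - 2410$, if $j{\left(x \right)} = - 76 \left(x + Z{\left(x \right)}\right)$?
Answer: $- \frac{2041984}{191} \approx -10691.0$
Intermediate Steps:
$Z{\left(R \right)} = \frac{2 R}{\frac{15}{7} + R}$ ($Z{\left(R \right)} = \frac{2 R}{R + 15 \cdot \frac{1}{7}} = \frac{2 R}{R + \frac{15}{7}} = \frac{2 R}{\frac{15}{7} + R}$)
$j{\left(x \right)} = - 76 x - \frac{1064 x}{15 + 7 x}$ ($j{\left(x \right)} = - 76 \left(x + \frac{14 x}{15 + 7 x}\right) = - 76 x - \frac{1064 x}{15 + 7 x}$)
$j{\left(107 \right)} - 2410 = 76 \cdot 107 \frac{1}{15 + 7 \cdot 107} \left(-29 - 749\right) - 2410 = 76 \cdot 107 \frac{1}{15 + 749} \left(-29 - 749\right) - 2410 = 76 \cdot 107 \cdot \frac{1}{764} \left(-778\right) - 2410 = - \frac{1581674}{191} - 2410 = - \frac{2041984}{191}$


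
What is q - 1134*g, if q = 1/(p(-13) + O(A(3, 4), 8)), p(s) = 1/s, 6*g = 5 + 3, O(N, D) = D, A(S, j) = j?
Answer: -155723/103 ≈ -1511.9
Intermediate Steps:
g = 4/3 (g = (5 + 3)/6 = (⅙)*8 = 4/3 ≈ 1.3333)
q = 13/103 (q = 1/(1/(-13) + 8) = 1/(-1/13 + 8) = 1/(103/13) = 13/103 ≈ 0.12621)
q - 1134*g = 13/103 - 1134*4/3 = 13/103 - 1512 = -155723/103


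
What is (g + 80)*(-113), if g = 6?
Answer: -9718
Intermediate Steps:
(g + 80)*(-113) = (6 + 80)*(-113) = 86*(-113) = -9718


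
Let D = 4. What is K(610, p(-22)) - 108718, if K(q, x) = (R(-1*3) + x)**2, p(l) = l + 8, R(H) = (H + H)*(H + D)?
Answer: -108318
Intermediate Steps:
R(H) = 2*H*(4 + H) (R(H) = (H + H)*(H + 4) = (2*H)*(4 + H) = 2*H*(4 + H))
p(l) = 8 + l
K(q, x) = (-6 + x)**2 (K(q, x) = (2*(-1*3)*(4 - 1*3) + x)**2 = (2*(-3)*(4 - 3) + x)**2 = (2*(-3)*1 + x)**2 = (-6 + x)**2)
K(610, p(-22)) - 108718 = (-6 + (8 - 22))**2 - 108718 = (-6 - 14)**2 - 108718 = (-20)**2 - 108718 = 400 - 108718 = -108318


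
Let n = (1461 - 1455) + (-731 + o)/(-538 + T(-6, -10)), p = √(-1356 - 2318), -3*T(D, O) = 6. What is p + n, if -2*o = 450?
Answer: 1049/135 + I*√3674 ≈ 7.7704 + 60.614*I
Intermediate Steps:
T(D, O) = -2 (T(D, O) = -⅓*6 = -2)
o = -225 (o = -½*450 = -225)
p = I*√3674 (p = √(-3674) = I*√3674 ≈ 60.614*I)
n = 1049/135 (n = (1461 - 1455) + (-731 - 225)/(-538 - 2) = 6 - 956/(-540) = 6 - 956*(-1/540) = 6 + 239/135 = 1049/135 ≈ 7.7704)
p + n = I*√3674 + 1049/135 = 1049/135 + I*√3674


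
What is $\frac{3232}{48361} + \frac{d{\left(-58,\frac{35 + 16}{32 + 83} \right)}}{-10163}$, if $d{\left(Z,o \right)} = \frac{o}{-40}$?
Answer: $\frac{151097820011}{2260867077800} \approx 0.066832$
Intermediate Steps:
$d{\left(Z,o \right)} = - \frac{o}{40}$ ($d{\left(Z,o \right)} = o \left(- \frac{1}{40}\right) = - \frac{o}{40}$)
$\frac{3232}{48361} + \frac{d{\left(-58,\frac{35 + 16}{32 + 83} \right)}}{-10163} = \frac{3232}{48361} + \frac{\left(- \frac{1}{40}\right) \frac{35 + 16}{32 + 83}}{-10163} = 3232 \cdot \frac{1}{48361} + - \frac{51 \cdot \frac{1}{115}}{40} \left(- \frac{1}{10163}\right) = \frac{3232}{48361} + - \frac{51 \cdot \frac{1}{115}}{40} \left(- \frac{1}{10163}\right) = \frac{3232}{48361} + \left(- \frac{1}{40}\right) \frac{51}{115} \left(- \frac{1}{10163}\right) = \frac{3232}{48361} - - \frac{51}{46749800} = \frac{3232}{48361} + \frac{51}{46749800} = \frac{151097820011}{2260867077800}$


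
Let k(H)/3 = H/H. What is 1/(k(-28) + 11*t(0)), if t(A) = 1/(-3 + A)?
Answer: -3/2 ≈ -1.5000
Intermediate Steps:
k(H) = 3 (k(H) = 3*(H/H) = 3*1 = 3)
1/(k(-28) + 11*t(0)) = 1/(3 + 11/(-3 + 0)) = 1/(3 + 11/(-3)) = 1/(3 + 11*(-⅓)) = 1/(3 - 11/3) = 1/(-⅔) = -3/2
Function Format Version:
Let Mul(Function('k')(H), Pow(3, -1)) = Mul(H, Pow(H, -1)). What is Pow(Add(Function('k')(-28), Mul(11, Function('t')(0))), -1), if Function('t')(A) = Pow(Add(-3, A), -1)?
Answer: Rational(-3, 2) ≈ -1.5000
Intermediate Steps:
Function('k')(H) = 3 (Function('k')(H) = Mul(3, Mul(H, Pow(H, -1))) = Mul(3, 1) = 3)
Pow(Add(Function('k')(-28), Mul(11, Function('t')(0))), -1) = Pow(Add(3, Mul(11, Pow(Add(-3, 0), -1))), -1) = Pow(Add(3, Mul(11, Pow(-3, -1))), -1) = Pow(Add(3, Mul(11, Rational(-1, 3))), -1) = Pow(Add(3, Rational(-11, 3)), -1) = Pow(Rational(-2, 3), -1) = Rational(-3, 2)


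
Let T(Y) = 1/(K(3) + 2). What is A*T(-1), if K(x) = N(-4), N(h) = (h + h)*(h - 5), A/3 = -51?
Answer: -153/74 ≈ -2.0676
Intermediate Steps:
A = -153 (A = 3*(-51) = -153)
N(h) = 2*h*(-5 + h) (N(h) = (2*h)*(-5 + h) = 2*h*(-5 + h))
K(x) = 72 (K(x) = 2*(-4)*(-5 - 4) = 2*(-4)*(-9) = 72)
T(Y) = 1/74 (T(Y) = 1/(72 + 2) = 1/74)
A*T(-1) = -153*1/74 = -153/74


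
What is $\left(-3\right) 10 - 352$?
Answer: $-382$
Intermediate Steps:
$\left(-3\right) 10 - 352 = -30 - 352 = -382$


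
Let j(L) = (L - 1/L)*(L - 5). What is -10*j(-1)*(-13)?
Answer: 0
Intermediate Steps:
j(L) = (-5 + L)*(L - 1/L) (j(L) = (L - 1/L)*(-5 + L) = (-5 + L)*(L - 1/L))
-10*j(-1)*(-13) = -10*(-1 + (-1)² - 5*(-1) + 5/(-1))*(-13) = -10*(-1 + 1 + 5 + 5*(-1))*(-13) = -10*(-1 + 1 + 5 - 5)*(-13) = -10*0*(-13) = 0*(-13) = 0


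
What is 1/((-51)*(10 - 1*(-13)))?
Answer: -1/1173 ≈ -0.00085251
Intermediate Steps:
1/((-51)*(10 - 1*(-13))) = 1/((-17*3)*(10 + 13)) = 1/(-51*23) = 1/(-1173) = -1/1173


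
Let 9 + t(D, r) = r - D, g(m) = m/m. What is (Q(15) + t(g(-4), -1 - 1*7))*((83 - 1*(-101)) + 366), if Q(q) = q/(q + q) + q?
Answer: -1375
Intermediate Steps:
g(m) = 1
t(D, r) = -9 + r - D (t(D, r) = -9 + (r - D) = -9 + r - D)
Q(q) = ½ + q (Q(q) = q/((2*q)) + q = (1/(2*q))*q + q = ½ + q)
(Q(15) + t(g(-4), -1 - 1*7))*((83 - 1*(-101)) + 366) = ((½ + 15) + (-9 + (-1 - 1*7) - 1*1))*((83 - 1*(-101)) + 366) = (31/2 + (-9 + (-1 - 7) - 1))*((83 + 101) + 366) = (31/2 + (-9 - 8 - 1))*(184 + 366) = (31/2 - 18)*550 = -5/2*550 = -1375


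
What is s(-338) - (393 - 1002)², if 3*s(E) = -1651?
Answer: -1114294/3 ≈ -3.7143e+5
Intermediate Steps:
s(E) = -1651/3 (s(E) = (⅓)*(-1651) = -1651/3)
s(-338) - (393 - 1002)² = -1651/3 - (393 - 1002)² = -1651/3 - 1*(-609)² = -1651/3 - 1*370881 = -1651/3 - 370881 = -1114294/3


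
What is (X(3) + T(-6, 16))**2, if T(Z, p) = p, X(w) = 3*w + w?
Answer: 784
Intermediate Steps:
X(w) = 4*w
(X(3) + T(-6, 16))**2 = (4*3 + 16)**2 = (12 + 16)**2 = 28**2 = 784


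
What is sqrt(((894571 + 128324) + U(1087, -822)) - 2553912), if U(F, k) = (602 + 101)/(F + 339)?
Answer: I*sqrt(3113285322614)/1426 ≈ 1237.3*I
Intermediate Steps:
U(F, k) = 703/(339 + F)
sqrt(((894571 + 128324) + U(1087, -822)) - 2553912) = sqrt(((894571 + 128324) + 703/(339 + 1087)) - 2553912) = sqrt((1022895 + 703/1426) - 2553912) = sqrt(1458648973/1426 - 2553912) = sqrt(-2183229539/1426) = I*sqrt(3113285322614)/1426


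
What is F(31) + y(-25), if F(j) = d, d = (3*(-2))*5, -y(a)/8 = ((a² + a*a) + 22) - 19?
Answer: -10054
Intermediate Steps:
y(a) = -24 - 16*a² (y(a) = -8*(((a² + a*a) + 22) - 19) = -8*(((a² + a²) + 22) - 19) = -8*((2*a² + 22) - 19) = -8*((22 + 2*a²) - 19) = -8*(3 + 2*a²) = -24 - 16*a²)
d = -30 (d = -6*5 = -30)
F(j) = -30
F(31) + y(-25) = -30 + (-24 - 16*(-25)²) = -30 + (-24 - 16*625) = -30 + (-24 - 10000) = -30 - 10024 = -10054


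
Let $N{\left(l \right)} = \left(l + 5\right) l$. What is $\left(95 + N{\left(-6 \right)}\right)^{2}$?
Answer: $10201$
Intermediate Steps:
$N{\left(l \right)} = l \left(5 + l\right)$ ($N{\left(l \right)} = \left(5 + l\right) l = l \left(5 + l\right)$)
$\left(95 + N{\left(-6 \right)}\right)^{2} = \left(95 - 6 \left(5 - 6\right)\right)^{2} = \left(95 - -6\right)^{2} = \left(95 + 6\right)^{2} = 101^{2} = 10201$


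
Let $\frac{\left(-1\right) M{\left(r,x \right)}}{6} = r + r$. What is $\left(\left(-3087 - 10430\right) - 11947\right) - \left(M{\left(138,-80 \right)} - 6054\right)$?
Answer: $-17754$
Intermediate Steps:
$M{\left(r,x \right)} = - 12 r$ ($M{\left(r,x \right)} = - 6 \left(r + r\right) = - 6 \cdot 2 r = - 12 r$)
$\left(\left(-3087 - 10430\right) - 11947\right) - \left(M{\left(138,-80 \right)} - 6054\right) = \left(\left(-3087 - 10430\right) - 11947\right) - \left(\left(-12\right) 138 - 6054\right) = \left(-13517 - 11947\right) - \left(-1656 - 6054\right) = -25464 - -7710 = -25464 + 7710 = -17754$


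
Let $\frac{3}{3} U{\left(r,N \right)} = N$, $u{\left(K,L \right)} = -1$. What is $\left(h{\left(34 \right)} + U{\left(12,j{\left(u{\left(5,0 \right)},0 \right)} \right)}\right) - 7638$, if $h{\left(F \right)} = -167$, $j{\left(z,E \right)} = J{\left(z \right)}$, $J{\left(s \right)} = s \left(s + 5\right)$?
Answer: $-7809$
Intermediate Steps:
$J{\left(s \right)} = s \left(5 + s\right)$
$j{\left(z,E \right)} = z \left(5 + z\right)$
$U{\left(r,N \right)} = N$
$\left(h{\left(34 \right)} + U{\left(12,j{\left(u{\left(5,0 \right)},0 \right)} \right)}\right) - 7638 = \left(-167 - \left(5 - 1\right)\right) - 7638 = \left(-167 - 4\right) - 7638 = -171 - 7638 = -7809$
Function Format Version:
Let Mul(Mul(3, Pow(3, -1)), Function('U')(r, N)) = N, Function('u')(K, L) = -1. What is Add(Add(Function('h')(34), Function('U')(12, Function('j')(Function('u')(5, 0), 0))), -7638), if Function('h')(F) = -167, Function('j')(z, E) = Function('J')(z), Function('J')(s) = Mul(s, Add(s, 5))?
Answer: -7809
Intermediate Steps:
Function('J')(s) = Mul(s, Add(5, s))
Function('j')(z, E) = Mul(z, Add(5, z))
Function('U')(r, N) = N
Add(Add(Function('h')(34), Function('U')(12, Function('j')(Function('u')(5, 0), 0))), -7638) = Add(Add(-167, Mul(-1, Add(5, -1))), -7638) = Add(Add(-167, Mul(-1, 4)), -7638) = Add(Add(-167, -4), -7638) = Add(-171, -7638) = -7809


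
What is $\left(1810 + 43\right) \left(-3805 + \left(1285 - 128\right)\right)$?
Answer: $-4906744$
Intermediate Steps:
$\left(1810 + 43\right) \left(-3805 + \left(1285 - 128\right)\right) = 1853 \left(-3805 + \left(1285 - 128\right)\right) = 1853 \left(-3805 + 1157\right) = 1853 \left(-2648\right) = -4906744$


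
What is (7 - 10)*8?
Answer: -24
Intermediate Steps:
(7 - 10)*8 = -3*8 = -24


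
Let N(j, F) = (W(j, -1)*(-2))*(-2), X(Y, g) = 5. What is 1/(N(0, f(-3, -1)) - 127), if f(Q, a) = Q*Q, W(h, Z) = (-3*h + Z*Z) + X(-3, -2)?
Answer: -1/103 ≈ -0.0097087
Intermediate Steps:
W(h, Z) = 5 + Z² - 3*h (W(h, Z) = (-3*h + Z*Z) + 5 = (-3*h + Z²) + 5 = (Z² - 3*h) + 5 = 5 + Z² - 3*h)
f(Q, a) = Q²
N(j, F) = 24 - 12*j (N(j, F) = ((5 + (-1)² - 3*j)*(-2))*(-2) = ((5 + 1 - 3*j)*(-2))*(-2) = ((6 - 3*j)*(-2))*(-2) = (-12 + 6*j)*(-2) = 24 - 12*j)
1/(N(0, f(-3, -1)) - 127) = 1/((24 - 12*0) - 127) = 1/((24 + 0) - 127) = 1/(24 - 127) = 1/(-103) = -1/103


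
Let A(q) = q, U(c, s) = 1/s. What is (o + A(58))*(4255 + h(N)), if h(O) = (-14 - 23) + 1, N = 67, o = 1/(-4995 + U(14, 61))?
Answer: 74558973829/304694 ≈ 2.4470e+5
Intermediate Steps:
o = -61/304694 (o = 1/(-4995 + 1/61) = 1/(-304694/61) = -61/304694 ≈ -0.00020020)
h(O) = -36 (h(O) = -37 + 1 = -36)
(o + A(58))*(4255 + h(N)) = (-61/304694 + 58)*(4255 - 36) = (17672191/304694)*4219 = 74558973829/304694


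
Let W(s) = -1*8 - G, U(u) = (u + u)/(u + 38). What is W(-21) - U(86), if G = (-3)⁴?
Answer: -2802/31 ≈ -90.387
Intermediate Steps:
U(u) = 2*u/(38 + u) (U(u) = (2*u)/(38 + u) = 2*u/(38 + u))
G = 81
W(s) = -89 (W(s) = -1*8 - 1*81 = -8 - 81 = -89)
W(-21) - U(86) = -89 - 2*86/(38 + 86) = -89 - 2*86/124 = -89 - 1*43/31 = -89 - 43/31 = -2802/31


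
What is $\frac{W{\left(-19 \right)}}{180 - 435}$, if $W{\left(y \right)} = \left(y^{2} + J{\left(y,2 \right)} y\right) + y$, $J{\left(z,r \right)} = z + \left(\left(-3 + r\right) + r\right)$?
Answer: $- \frac{228}{85} \approx -2.6824$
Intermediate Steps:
$J{\left(z,r \right)} = -3 + z + 2 r$ ($J{\left(z,r \right)} = z + \left(-3 + 2 r\right) = -3 + z + 2 r$)
$W{\left(y \right)} = y + y^{2} + y \left(1 + y\right)$ ($W{\left(y \right)} = \left(y^{2} + \left(-3 + y + 2 \cdot 2\right) y\right) + y = \left(y^{2} + \left(-3 + y + 4\right) y\right) + y = \left(y^{2} + \left(1 + y\right) y\right) + y = \left(y^{2} + y \left(1 + y\right)\right) + y = y + y^{2} + y \left(1 + y\right)$)
$\frac{W{\left(-19 \right)}}{180 - 435} = \frac{2 \left(-19\right) \left(1 - 19\right)}{180 - 435} = \frac{2 \left(-19\right) \left(-18\right)}{180 - 435} = \frac{684}{-255} = 684 \left(- \frac{1}{255}\right) = - \frac{228}{85}$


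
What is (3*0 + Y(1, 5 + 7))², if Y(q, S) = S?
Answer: 144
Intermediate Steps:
(3*0 + Y(1, 5 + 7))² = (3*0 + (5 + 7))² = (0 + 12)² = 12² = 144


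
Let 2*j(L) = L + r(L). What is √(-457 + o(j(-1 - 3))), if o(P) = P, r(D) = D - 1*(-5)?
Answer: I*√1834/2 ≈ 21.413*I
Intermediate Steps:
r(D) = 5 + D (r(D) = D + 5 = 5 + D)
j(L) = 5/2 + L (j(L) = (L + (5 + L))/2 = (5 + 2*L)/2 = 5/2 + L)
√(-457 + o(j(-1 - 3))) = √(-457 + (5/2 + (-1 - 3))) = √(-457 + (5/2 - 4)) = √(-457 - 3/2) = √(-917/2) = I*√1834/2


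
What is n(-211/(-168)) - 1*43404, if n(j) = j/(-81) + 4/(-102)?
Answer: -10040920403/231336 ≈ -43404.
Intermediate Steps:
n(j) = -2/51 - j/81 (n(j) = j*(-1/81) + 4*(-1/102) = -j/81 - 2/51 = -2/51 - j/81)
n(-211/(-168)) - 1*43404 = (-2/51 - (-211)/(81*(-168))) - 1*43404 = (-2/51 - (-211)*(-1)/(81*168)) - 43404 = (-2/51 - 1/81*211/168) - 43404 = (-2/51 - 211/13608) - 43404 = -12659/231336 - 43404 = -10040920403/231336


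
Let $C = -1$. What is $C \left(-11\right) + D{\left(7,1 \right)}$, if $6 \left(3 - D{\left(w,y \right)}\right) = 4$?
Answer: $\frac{40}{3} \approx 13.333$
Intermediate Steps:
$D{\left(w,y \right)} = \frac{7}{3}$ ($D{\left(w,y \right)} = 3 - \frac{2}{3} = \frac{7}{3}$)
$C \left(-11\right) + D{\left(7,1 \right)} = \left(-1\right) \left(-11\right) + \frac{7}{3} = 11 + \frac{7}{3} = \frac{40}{3}$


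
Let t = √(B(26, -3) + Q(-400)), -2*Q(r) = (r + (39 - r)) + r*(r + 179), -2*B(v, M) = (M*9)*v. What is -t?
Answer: -I*√175474/2 ≈ -209.45*I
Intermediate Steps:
B(v, M) = -9*M*v/2 (B(v, M) = -M*9*v/2 = -9*M*v/2)
Q(r) = -39/2 - r*(179 + r)/2 (Q(r) = -((r + (39 - r)) + r*(r + 179))/2 = -(39 + r*(179 + r))/2 = -39/2 - r*(179 + r)/2)
t = I*√175474/2 (t = √(-9/2*(-3)*26 + (-39/2 - 179/2*(-400) - ½*(-400)²)) = √(351 + (-39/2 + 35800 - ½*160000)) = √(351 + (-39/2 + 35800 - 80000)) = √(351 - 88439/2) = √(-87737/2) = I*√175474/2 ≈ 209.45*I)
-t = -I*√175474/2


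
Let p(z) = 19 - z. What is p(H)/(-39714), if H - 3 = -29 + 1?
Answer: -22/19857 ≈ -0.0011079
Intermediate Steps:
H = -25 (H = 3 + (-29 + 1) = 3 - 28 = -25)
p(H)/(-39714) = (19 - 1*(-25))/(-39714) = (19 + 25)*(-1/39714) = 44*(-1/39714) = -22/19857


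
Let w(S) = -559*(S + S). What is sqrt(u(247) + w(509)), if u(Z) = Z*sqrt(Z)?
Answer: sqrt(-569062 + 247*sqrt(247)) ≈ 751.78*I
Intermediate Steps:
w(S) = -1118*S
u(Z) = Z**(3/2)
sqrt(u(247) + w(509)) = sqrt(247**(3/2) - 1118*509) = sqrt(247*sqrt(247) - 569062) = sqrt(-569062 + 247*sqrt(247))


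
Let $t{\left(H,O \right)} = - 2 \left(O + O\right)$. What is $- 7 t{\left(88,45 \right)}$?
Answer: $1260$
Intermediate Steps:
$t{\left(H,O \right)} = - 4 O$ ($t{\left(H,O \right)} = - 2 \cdot 2 O = - 4 O$)
$- 7 t{\left(88,45 \right)} = - 7 \left(\left(-4\right) 45\right) = \left(-7\right) \left(-180\right) = 1260$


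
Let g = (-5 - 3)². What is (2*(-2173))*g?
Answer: -278144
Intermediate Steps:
g = 64 (g = (-8)² = 64)
(2*(-2173))*g = (2*(-2173))*64 = -4346*64 = -278144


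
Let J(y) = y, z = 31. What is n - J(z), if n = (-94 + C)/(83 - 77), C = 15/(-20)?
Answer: -1123/24 ≈ -46.792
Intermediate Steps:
C = -3/4 (C = 15*(-1/20) = -3/4 ≈ -0.75000)
n = -379/24 (n = (-94 - 3/4)/(83 - 77) = -379/4/6 = -379/4*1/6 = -379/24 ≈ -15.792)
n - J(z) = -379/24 - 1*31 = -379/24 - 31 = -1123/24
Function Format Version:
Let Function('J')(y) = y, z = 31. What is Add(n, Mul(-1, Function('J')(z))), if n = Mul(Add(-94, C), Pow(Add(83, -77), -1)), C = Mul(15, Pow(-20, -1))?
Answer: Rational(-1123, 24) ≈ -46.792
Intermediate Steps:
C = Rational(-3, 4) (C = Mul(15, Rational(-1, 20)) = Rational(-3, 4) ≈ -0.75000)
n = Rational(-379, 24) (n = Mul(Add(-94, Rational(-3, 4)), Pow(Add(83, -77), -1)) = Mul(Rational(-379, 4), Pow(6, -1)) = Mul(Rational(-379, 4), Rational(1, 6)) = Rational(-379, 24) ≈ -15.792)
Add(n, Mul(-1, Function('J')(z))) = Add(Rational(-379, 24), Mul(-1, 31)) = Add(Rational(-379, 24), -31) = Rational(-1123, 24)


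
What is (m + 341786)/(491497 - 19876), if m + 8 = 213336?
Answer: 185038/157207 ≈ 1.1770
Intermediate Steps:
m = 213328 (m = -8 + 213336 = 213328)
(m + 341786)/(491497 - 19876) = (213328 + 341786)/(491497 - 19876) = 555114/471621 = 555114*(1/471621) = 185038/157207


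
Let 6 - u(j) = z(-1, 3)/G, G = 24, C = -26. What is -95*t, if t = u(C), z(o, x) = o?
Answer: -13775/24 ≈ -573.96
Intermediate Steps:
u(j) = 145/24 (u(j) = 6 - (-1)/24 = 6 - 1*(-1/24) = 6 + 1/24 = 145/24)
t = 145/24 ≈ 6.0417
-95*t = -95*145/24 = -13775/24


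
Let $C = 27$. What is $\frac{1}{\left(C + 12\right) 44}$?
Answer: $\frac{1}{1716} \approx 0.00058275$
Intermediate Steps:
$\frac{1}{\left(C + 12\right) 44} = \frac{1}{\left(27 + 12\right) 44} = \frac{1}{39 \cdot 44} = \frac{1}{1716}$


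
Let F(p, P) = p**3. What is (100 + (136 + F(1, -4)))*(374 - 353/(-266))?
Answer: 23661369/266 ≈ 88953.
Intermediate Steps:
(100 + (136 + F(1, -4)))*(374 - 353/(-266)) = (100 + (136 + 1**3))*(374 - 353/(-266)) = (100 + (136 + 1))*(374 - 353*(-1/266)) = (100 + 137)*(374 + 353/266) = 237*(99837/266) = 23661369/266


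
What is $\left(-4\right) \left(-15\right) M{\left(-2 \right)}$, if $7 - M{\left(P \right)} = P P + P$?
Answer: $300$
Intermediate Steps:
$M{\left(P \right)} = 7 - P - P^{2}$ ($M{\left(P \right)} = 7 - \left(P P + P\right) = 7 - \left(P^{2} + P\right) = 7 - \left(P + P^{2}\right) = 7 - P - P^{2}$)
$\left(-4\right) \left(-15\right) M{\left(-2 \right)} = \left(-4\right) \left(-15\right) \left(7 - -2 - \left(-2\right)^{2}\right) = 60 \left(7 + 2 - 4\right) = 60 \cdot 5 = 300$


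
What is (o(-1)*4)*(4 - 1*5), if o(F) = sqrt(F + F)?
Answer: -4*I*sqrt(2) ≈ -5.6569*I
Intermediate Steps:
o(F) = sqrt(2)*sqrt(F) (o(F) = sqrt(2*F) = sqrt(2)*sqrt(F))
(o(-1)*4)*(4 - 1*5) = ((sqrt(2)*sqrt(-1))*4)*(4 - 1*5) = ((sqrt(2)*I)*4)*(4 - 5) = ((I*sqrt(2))*4)*(-1) = (4*I*sqrt(2))*(-1) = -4*I*sqrt(2)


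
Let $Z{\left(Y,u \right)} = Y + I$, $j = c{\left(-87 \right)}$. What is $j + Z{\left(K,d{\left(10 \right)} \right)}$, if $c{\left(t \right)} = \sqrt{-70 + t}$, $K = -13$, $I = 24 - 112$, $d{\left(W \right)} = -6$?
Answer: $-101 + i \sqrt{157} \approx -101.0 + 12.53 i$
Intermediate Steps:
$I = -88$ ($I = 24 - 112 = -88$)
$j = i \sqrt{157}$ ($j = \sqrt{-70 - 87} = \sqrt{-157} = i \sqrt{157} \approx 12.53 i$)
$Z{\left(Y,u \right)} = -88 + Y$ ($Z{\left(Y,u \right)} = Y - 88 = -88 + Y$)
$j + Z{\left(K,d{\left(10 \right)} \right)} = i \sqrt{157} - 101 = -101 + i \sqrt{157}$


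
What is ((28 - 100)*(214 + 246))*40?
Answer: -1324800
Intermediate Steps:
((28 - 100)*(214 + 246))*40 = -72*460*40 = -33120*40 = -1324800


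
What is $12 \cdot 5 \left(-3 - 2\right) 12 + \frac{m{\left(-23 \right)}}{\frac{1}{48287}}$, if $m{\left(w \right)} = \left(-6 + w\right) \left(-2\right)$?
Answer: $2797046$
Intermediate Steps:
$m{\left(w \right)} = 12 - 2 w$
$12 \cdot 5 \left(-3 - 2\right) 12 + \frac{m{\left(-23 \right)}}{\frac{1}{48287}} = 12 \cdot 5 \left(-3 - 2\right) 12 + \frac{12 - -46}{\frac{1}{48287}} = 12 \cdot 5 \left(-5\right) 12 + \left(12 + 46\right) \frac{1}{\frac{1}{48287}} = 12 \left(-25\right) 12 + 58 \cdot 48287 = \left(-300\right) 12 + 2800646 = -3600 + 2800646 = 2797046$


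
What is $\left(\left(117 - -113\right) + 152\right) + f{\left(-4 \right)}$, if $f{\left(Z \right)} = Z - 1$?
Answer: $377$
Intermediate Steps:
$f{\left(Z \right)} = -1 + Z$ ($f{\left(Z \right)} = Z - 1 = -1 + Z$)
$\left(\left(117 - -113\right) + 152\right) + f{\left(-4 \right)} = \left(\left(117 - -113\right) + 152\right) - 5 = \left(\left(117 + 113\right) + 152\right) - 5 = \left(230 + 152\right) - 5 = 382 - 5 = 377$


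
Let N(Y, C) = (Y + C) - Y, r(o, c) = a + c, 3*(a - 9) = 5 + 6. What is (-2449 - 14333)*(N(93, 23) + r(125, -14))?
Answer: -363610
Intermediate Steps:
a = 38/3 (a = 9 + (5 + 6)/3 = 9 + (1/3)*11 = 9 + 11/3 = 38/3 ≈ 12.667)
r(o, c) = 38/3 + c
N(Y, C) = C (N(Y, C) = (C + Y) - Y = C)
(-2449 - 14333)*(N(93, 23) + r(125, -14)) = (-2449 - 14333)*(23 + (38/3 - 14)) = -16782*(23 - 4/3) = -16782*65/3 = -363610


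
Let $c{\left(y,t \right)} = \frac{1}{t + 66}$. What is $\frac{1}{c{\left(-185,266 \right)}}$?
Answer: $332$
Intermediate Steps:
$c{\left(y,t \right)} = \frac{1}{66 + t}$
$\frac{1}{c{\left(-185,266 \right)}} = \frac{1}{\frac{1}{66 + 266}} = \frac{1}{\frac{1}{332}} = 332$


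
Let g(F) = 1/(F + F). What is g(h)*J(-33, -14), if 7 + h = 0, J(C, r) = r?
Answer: 1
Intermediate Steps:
h = -7 (h = -7 + 0 = -7)
g(F) = 1/(2*F)
g(h)*J(-33, -14) = ((1/2)/(-7))*(-14) = ((1/2)*(-1/7))*(-14) = -1/14*(-14) = 1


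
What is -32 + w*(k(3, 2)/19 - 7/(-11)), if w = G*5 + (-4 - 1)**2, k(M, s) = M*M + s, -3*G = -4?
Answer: 214/33 ≈ 6.4848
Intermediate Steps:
G = 4/3 (G = -1/3*(-4) = 4/3 ≈ 1.3333)
k(M, s) = s + M**2 (k(M, s) = M**2 + s = s + M**2)
w = 95/3 (w = (4/3)*5 + (-4 - 1)**2 = 20/3 + (-5)**2 = 20/3 + 25 = 95/3 ≈ 31.667)
-32 + w*(k(3, 2)/19 - 7/(-11)) = -32 + 95*((2 + 3**2)/19 - 7/(-11))/3 = -32 + 95*((2 + 9)*(1/19) - 7*(-1/11))/3 = -32 + 95*(11*(1/19) + 7/11)/3 = -32 + 95*(11/19 + 7/11)/3 = -32 + (95/3)*(254/209) = -32 + 1270/33 = 214/33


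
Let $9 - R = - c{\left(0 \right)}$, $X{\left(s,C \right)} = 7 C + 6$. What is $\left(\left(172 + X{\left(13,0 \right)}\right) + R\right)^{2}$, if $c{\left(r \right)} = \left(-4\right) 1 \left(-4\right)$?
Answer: $41209$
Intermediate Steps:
$X{\left(s,C \right)} = 6 + 7 C$
$c{\left(r \right)} = 16$ ($c{\left(r \right)} = \left(-4\right) \left(-4\right) = 16$)
$R = 25$ ($R = 9 - \left(-1\right) 16 = 9 - -16 = 9 + 16 = 25$)
$\left(\left(172 + X{\left(13,0 \right)}\right) + R\right)^{2} = \left(\left(172 + \left(6 + 7 \cdot 0\right)\right) + 25\right)^{2} = \left(\left(172 + \left(6 + 0\right)\right) + 25\right)^{2} = \left(\left(172 + 6\right) + 25\right)^{2} = \left(178 + 25\right)^{2} = 203^{2} = 41209$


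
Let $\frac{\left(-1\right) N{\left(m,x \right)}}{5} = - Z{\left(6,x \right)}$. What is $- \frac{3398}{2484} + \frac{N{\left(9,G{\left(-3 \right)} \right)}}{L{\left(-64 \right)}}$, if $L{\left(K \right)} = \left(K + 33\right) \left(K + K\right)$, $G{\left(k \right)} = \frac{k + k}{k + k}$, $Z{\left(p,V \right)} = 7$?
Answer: $- \frac{3349081}{2464128} \approx -1.3591$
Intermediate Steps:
$G{\left(k \right)} = 1$ ($G{\left(k \right)} = \frac{2 k}{2 k} = 2 k \frac{1}{2 k} = 1$)
$N{\left(m,x \right)} = 35$ ($N{\left(m,x \right)} = - 5 \left(\left(-1\right) 7\right) = \left(-5\right) \left(-7\right) = 35$)
$L{\left(K \right)} = 2 K \left(33 + K\right)$ ($L{\left(K \right)} = \left(33 + K\right) 2 K = 2 K \left(33 + K\right)$)
$- \frac{3398}{2484} + \frac{N{\left(9,G{\left(-3 \right)} \right)}}{L{\left(-64 \right)}} = - \frac{3398}{2484} + \frac{35}{2 \left(-64\right) \left(33 - 64\right)} = \left(-3398\right) \frac{1}{2484} + \frac{35}{2 \left(-64\right) \left(-31\right)} = - \frac{1699}{1242} + \frac{35}{3968} = - \frac{3349081}{2464128}$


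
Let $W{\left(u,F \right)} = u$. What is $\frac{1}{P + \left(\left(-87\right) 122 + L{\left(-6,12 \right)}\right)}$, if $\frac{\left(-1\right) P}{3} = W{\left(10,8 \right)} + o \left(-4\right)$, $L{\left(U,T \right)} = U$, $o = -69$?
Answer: $- \frac{1}{11478} \approx -8.7123 \cdot 10^{-5}$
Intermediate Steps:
$P = -858$ ($P = - 3 \left(10 - -276\right) = - 3 \left(10 + 276\right) = \left(-3\right) 286 = -858$)
$\frac{1}{P + \left(\left(-87\right) 122 + L{\left(-6,12 \right)}\right)} = \frac{1}{-858 - 10620} = \frac{1}{-11478} = - \frac{1}{11478}$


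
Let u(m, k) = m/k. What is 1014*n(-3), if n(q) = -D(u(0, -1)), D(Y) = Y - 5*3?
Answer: 15210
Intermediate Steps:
D(Y) = -15 + Y (D(Y) = Y - 15 = -15 + Y)
n(q) = 15 (n(q) = -(-15 + 0/(-1)) = -(-15 + 0*(-1)) = -(-15 + 0) = -1*(-15) = 15)
1014*n(-3) = 1014*15 = 15210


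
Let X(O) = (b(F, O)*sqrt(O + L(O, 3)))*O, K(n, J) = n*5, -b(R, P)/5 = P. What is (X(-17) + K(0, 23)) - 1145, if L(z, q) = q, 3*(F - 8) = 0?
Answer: -1145 - 1445*I*sqrt(14) ≈ -1145.0 - 5406.7*I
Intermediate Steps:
F = 8 (F = 8 + (1/3)*0 = 8 + 0 = 8)
b(R, P) = -5*P
K(n, J) = 5*n
X(O) = -5*O**2*sqrt(3 + O) (X(O) = ((-5*O)*sqrt(O + 3))*O = ((-5*O)*sqrt(3 + O))*O = (-5*O*sqrt(3 + O))*O = -5*O**2*sqrt(3 + O))
(X(-17) + K(0, 23)) - 1145 = (-5*(-17)**2*sqrt(3 - 17) + 5*0) - 1145 = (-5*289*sqrt(-14) + 0) - 1145 = (-5*289*I*sqrt(14) + 0) - 1145 = (-1445*I*sqrt(14) + 0) - 1145 = -1445*I*sqrt(14) - 1145 = -1145 - 1445*I*sqrt(14)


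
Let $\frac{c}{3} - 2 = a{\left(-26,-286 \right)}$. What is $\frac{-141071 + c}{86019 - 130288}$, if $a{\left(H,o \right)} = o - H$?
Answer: $\frac{141845}{44269} \approx 3.2042$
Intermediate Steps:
$c = -774$ ($c = 6 + 3 \left(-286 - -26\right) = 6 + 3 \left(-286 + 26\right) = 6 + 3 \left(-260\right) = 6 - 780 = -774$)
$\frac{-141071 + c}{86019 - 130288} = \frac{-141071 - 774}{86019 - 130288} = - \frac{141845}{-44269} = \left(-141845\right) \left(- \frac{1}{44269}\right) = \frac{141845}{44269}$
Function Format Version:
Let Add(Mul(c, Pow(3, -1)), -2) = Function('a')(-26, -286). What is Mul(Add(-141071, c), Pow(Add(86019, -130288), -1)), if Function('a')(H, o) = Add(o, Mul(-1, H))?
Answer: Rational(141845, 44269) ≈ 3.2042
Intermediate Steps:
c = -774 (c = Add(6, Mul(3, Add(-286, Mul(-1, -26)))) = Add(6, Mul(3, Add(-286, 26))) = Add(6, Mul(3, -260)) = Add(6, -780) = -774)
Mul(Add(-141071, c), Pow(Add(86019, -130288), -1)) = Mul(Add(-141071, -774), Pow(Add(86019, -130288), -1)) = Mul(-141845, Pow(-44269, -1)) = Mul(-141845, Rational(-1, 44269)) = Rational(141845, 44269)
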